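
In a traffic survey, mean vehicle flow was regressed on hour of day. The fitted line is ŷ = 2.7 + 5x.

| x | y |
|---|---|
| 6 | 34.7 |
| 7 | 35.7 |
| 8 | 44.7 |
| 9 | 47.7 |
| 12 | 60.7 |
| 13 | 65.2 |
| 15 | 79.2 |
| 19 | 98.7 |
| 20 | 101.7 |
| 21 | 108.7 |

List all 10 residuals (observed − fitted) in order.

x=6: ŷ = 2.7 + 5·6 = 32.7; r = 34.7 − 32.7 = 2
x=7: ŷ = 2.7 + 5·7 = 37.7; r = 35.7 − 37.7 = -2
x=8: ŷ = 2.7 + 5·8 = 42.7; r = 44.7 − 42.7 = 2
x=9: ŷ = 2.7 + 5·9 = 47.7; r = 47.7 − 47.7 = 0
x=12: ŷ = 2.7 + 5·12 = 62.7; r = 60.7 − 62.7 = -2
x=13: ŷ = 2.7 + 5·13 = 67.7; r = 65.2 − 67.7 = -2.5
x=15: ŷ = 2.7 + 5·15 = 77.7; r = 79.2 − 77.7 = 1.5
x=19: ŷ = 2.7 + 5·19 = 97.7; r = 98.7 − 97.7 = 1
x=20: ŷ = 2.7 + 5·20 = 102.7; r = 101.7 − 102.7 = -1
x=21: ŷ = 2.7 + 5·21 = 107.7; r = 108.7 − 107.7 = 1

2, -2, 2, 0, -2, -2.5, 1.5, 1, -1, 1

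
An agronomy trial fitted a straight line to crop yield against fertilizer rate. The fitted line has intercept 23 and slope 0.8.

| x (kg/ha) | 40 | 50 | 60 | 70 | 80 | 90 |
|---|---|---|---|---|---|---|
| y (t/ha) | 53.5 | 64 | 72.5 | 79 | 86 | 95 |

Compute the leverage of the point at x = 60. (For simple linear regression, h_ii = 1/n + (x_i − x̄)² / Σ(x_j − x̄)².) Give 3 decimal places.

x̄ = (40 + 50 + 60 + 70 + 80 + 90)/6 = 65
Σ(x − x̄)² = 625 + 225 + 25 + 25 + 225 + 625 = 1750
h = 1/6 + (-5)²/1750 = 0.166667 + 0.0142857 = 0.181

h = 0.181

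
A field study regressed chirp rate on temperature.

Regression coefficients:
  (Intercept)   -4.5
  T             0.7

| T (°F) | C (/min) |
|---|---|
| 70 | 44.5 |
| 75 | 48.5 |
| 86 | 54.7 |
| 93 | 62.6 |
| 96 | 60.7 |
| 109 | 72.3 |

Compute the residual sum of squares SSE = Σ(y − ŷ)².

SSE = 9.5

T=70: ŷ = -4.5 + 0.7·70 = 44.5; e = 44.5 − 44.5 = 0
T=75: ŷ = -4.5 + 0.7·75 = 48; e = 48.5 − 48 = 0.5
T=86: ŷ = -4.5 + 0.7·86 = 55.7; e = 54.7 − 55.7 = -1
T=93: ŷ = -4.5 + 0.7·93 = 60.6; e = 62.6 − 60.6 = 2
T=96: ŷ = -4.5 + 0.7·96 = 62.7; e = 60.7 − 62.7 = -2
T=109: ŷ = -4.5 + 0.7·109 = 71.8; e = 72.3 − 71.8 = 0.5
SSE = 0 + 0.25 + 1 + 4 + 4 + 0.25 = 9.5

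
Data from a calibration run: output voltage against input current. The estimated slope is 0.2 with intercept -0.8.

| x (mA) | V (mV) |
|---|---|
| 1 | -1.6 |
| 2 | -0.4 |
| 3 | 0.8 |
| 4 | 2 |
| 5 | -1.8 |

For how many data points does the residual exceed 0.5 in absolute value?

x=1: ŷ = -0.8 + 0.2·1 = -0.6; r = -1.6 − (-0.6) = -1
x=2: ŷ = -0.8 + 0.2·2 = -0.4; r = -0.4 − (-0.4) = 0
x=3: ŷ = -0.8 + 0.2·3 = -0.2; r = 0.8 − (-0.2) = 1
x=4: ŷ = -0.8 + 0.2·4 = 0; r = 2 − 0 = 2
x=5: ŷ = -0.8 + 0.2·5 = 0.2; r = -1.8 − 0.2 = -2
|r| > 0.5: x=1 (|r|=1), x=3 (|r|=1), x=4 (|r|=2), x=5 (|r|=2) → 4

4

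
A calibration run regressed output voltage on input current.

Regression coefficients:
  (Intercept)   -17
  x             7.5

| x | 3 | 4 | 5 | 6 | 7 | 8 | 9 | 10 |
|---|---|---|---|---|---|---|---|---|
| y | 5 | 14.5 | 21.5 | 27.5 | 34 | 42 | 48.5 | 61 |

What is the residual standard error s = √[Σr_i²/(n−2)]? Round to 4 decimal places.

s = 1.8257

x=3: ŷ = -17 + 7.5·3 = 5.5; r = 5 − 5.5 = -0.5
x=4: ŷ = -17 + 7.5·4 = 13; r = 14.5 − 13 = 1.5
x=5: ŷ = -17 + 7.5·5 = 20.5; r = 21.5 − 20.5 = 1
x=6: ŷ = -17 + 7.5·6 = 28; r = 27.5 − 28 = -0.5
x=7: ŷ = -17 + 7.5·7 = 35.5; r = 34 − 35.5 = -1.5
x=8: ŷ = -17 + 7.5·8 = 43; r = 42 − 43 = -1
x=9: ŷ = -17 + 7.5·9 = 50.5; r = 48.5 − 50.5 = -2
x=10: ŷ = -17 + 7.5·10 = 58; r = 61 − 58 = 3
SSE = 0.25 + 2.25 + 1 + 0.25 + 2.25 + 1 + 4 + 9 = 20
s = √(20/6) = √3.33333 ≈ 1.8257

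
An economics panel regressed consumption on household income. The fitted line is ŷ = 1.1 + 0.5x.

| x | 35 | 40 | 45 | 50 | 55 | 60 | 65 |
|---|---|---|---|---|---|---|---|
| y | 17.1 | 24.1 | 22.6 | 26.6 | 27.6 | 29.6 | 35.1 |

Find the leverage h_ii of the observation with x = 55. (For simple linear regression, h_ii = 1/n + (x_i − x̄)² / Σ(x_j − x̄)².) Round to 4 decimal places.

x̄ = (35 + 40 + 45 + 50 + 55 + 60 + 65)/7 = 50
Σ(x − x̄)² = 225 + 100 + 25 + 0 + 25 + 100 + 225 = 700
h = 1/7 + (5)²/700 = 0.142857 + 0.0357143 = 0.1786

h = 0.1786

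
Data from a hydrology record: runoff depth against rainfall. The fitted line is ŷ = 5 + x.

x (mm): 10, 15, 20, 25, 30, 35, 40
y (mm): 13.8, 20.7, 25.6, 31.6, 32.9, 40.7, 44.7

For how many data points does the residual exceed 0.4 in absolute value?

x=10: ŷ = 5 + 10 = 15; e = 13.8 − 15 = -1.2
x=15: ŷ = 5 + 15 = 20; e = 20.7 − 20 = 0.7
x=20: ŷ = 5 + 20 = 25; e = 25.6 − 25 = 0.6
x=25: ŷ = 5 + 25 = 30; e = 31.6 − 30 = 1.6
x=30: ŷ = 5 + 30 = 35; e = 32.9 − 35 = -2.1
x=35: ŷ = 5 + 35 = 40; e = 40.7 − 40 = 0.7
x=40: ŷ = 5 + 40 = 45; e = 44.7 − 45 = -0.3
|e| > 0.4: x=10 (|e|=1.2), x=15 (|e|=0.7), x=20 (|e|=0.6), x=25 (|e|=1.6), x=30 (|e|=2.1), x=35 (|e|=0.7) → 6

6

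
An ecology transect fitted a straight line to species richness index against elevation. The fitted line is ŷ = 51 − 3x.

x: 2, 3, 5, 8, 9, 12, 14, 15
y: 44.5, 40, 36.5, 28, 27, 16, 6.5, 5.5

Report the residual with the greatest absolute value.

e = 3

x=2: ŷ = 51 − 3·2 = 45; e = 44.5 − 45 = -0.5
x=3: ŷ = 51 − 3·3 = 42; e = 40 − 42 = -2
x=5: ŷ = 51 − 3·5 = 36; e = 36.5 − 36 = 0.5
x=8: ŷ = 51 − 3·8 = 27; e = 28 − 27 = 1
x=9: ŷ = 51 − 3·9 = 24; e = 27 − 24 = 3
x=12: ŷ = 51 − 3·12 = 15; e = 16 − 15 = 1
x=14: ŷ = 51 − 3·14 = 9; e = 6.5 − 9 = -2.5
x=15: ŷ = 51 − 3·15 = 6; e = 5.5 − 6 = -0.5
Largest |e| is 3 at x = 9, residual 3.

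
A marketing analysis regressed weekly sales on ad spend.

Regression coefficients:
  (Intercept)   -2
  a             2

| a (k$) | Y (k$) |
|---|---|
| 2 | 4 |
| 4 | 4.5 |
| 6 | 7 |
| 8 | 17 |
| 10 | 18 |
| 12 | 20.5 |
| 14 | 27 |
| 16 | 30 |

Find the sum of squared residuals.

SSE = 27.5

a=2: ŷ = -2 + 2·2 = 2; r = 4 − 2 = 2
a=4: ŷ = -2 + 2·4 = 6; r = 4.5 − 6 = -1.5
a=6: ŷ = -2 + 2·6 = 10; r = 7 − 10 = -3
a=8: ŷ = -2 + 2·8 = 14; r = 17 − 14 = 3
a=10: ŷ = -2 + 2·10 = 18; r = 18 − 18 = 0
a=12: ŷ = -2 + 2·12 = 22; r = 20.5 − 22 = -1.5
a=14: ŷ = -2 + 2·14 = 26; r = 27 − 26 = 1
a=16: ŷ = -2 + 2·16 = 30; r = 30 − 30 = 0
SSE = 4 + 2.25 + 9 + 9 + 0 + 2.25 + 1 + 0 = 27.5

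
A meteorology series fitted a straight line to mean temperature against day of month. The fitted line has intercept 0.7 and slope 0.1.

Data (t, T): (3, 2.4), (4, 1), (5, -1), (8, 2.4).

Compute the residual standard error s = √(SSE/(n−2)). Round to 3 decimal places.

s = 1.952

t=3: ŷ = 0.7 + 0.1·3 = 1; e = 2.4 − 1 = 1.4
t=4: ŷ = 0.7 + 0.1·4 = 1.1; e = 1 − 1.1 = -0.1
t=5: ŷ = 0.7 + 0.1·5 = 1.2; e = -1 − 1.2 = -2.2
t=8: ŷ = 0.7 + 0.1·8 = 1.5; e = 2.4 − 1.5 = 0.9
SSE = 1.96 + 0.01 + 4.84 + 0.81 = 7.62
s = √(7.62/2) = √3.81 ≈ 1.952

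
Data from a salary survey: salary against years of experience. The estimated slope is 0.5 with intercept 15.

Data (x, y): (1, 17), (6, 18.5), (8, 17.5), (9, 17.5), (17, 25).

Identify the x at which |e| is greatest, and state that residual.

x = 9, e = -2

x=1: ŷ = 15 + 0.5·1 = 15.5; e = 17 − 15.5 = 1.5
x=6: ŷ = 15 + 0.5·6 = 18; e = 18.5 − 18 = 0.5
x=8: ŷ = 15 + 0.5·8 = 19; e = 17.5 − 19 = -1.5
x=9: ŷ = 15 + 0.5·9 = 19.5; e = 17.5 − 19.5 = -2
x=17: ŷ = 15 + 0.5·17 = 23.5; e = 25 − 23.5 = 1.5
Largest |e| is 2 at x = 9, residual -2.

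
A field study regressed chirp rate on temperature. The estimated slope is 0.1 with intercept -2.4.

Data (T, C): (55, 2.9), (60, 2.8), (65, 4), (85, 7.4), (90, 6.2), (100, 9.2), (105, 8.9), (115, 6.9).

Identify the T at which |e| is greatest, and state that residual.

T = 115, e = -2.2

T=55: ŷ = -2.4 + 0.1·55 = 3.1; e = 2.9 − 3.1 = -0.2
T=60: ŷ = -2.4 + 0.1·60 = 3.6; e = 2.8 − 3.6 = -0.8
T=65: ŷ = -2.4 + 0.1·65 = 4.1; e = 4 − 4.1 = -0.1
T=85: ŷ = -2.4 + 0.1·85 = 6.1; e = 7.4 − 6.1 = 1.3
T=90: ŷ = -2.4 + 0.1·90 = 6.6; e = 6.2 − 6.6 = -0.4
T=100: ŷ = -2.4 + 0.1·100 = 7.6; e = 9.2 − 7.6 = 1.6
T=105: ŷ = -2.4 + 0.1·105 = 8.1; e = 8.9 − 8.1 = 0.8
T=115: ŷ = -2.4 + 0.1·115 = 9.1; e = 6.9 − 9.1 = -2.2
Largest |e| is 2.2 at T = 115, residual -2.2.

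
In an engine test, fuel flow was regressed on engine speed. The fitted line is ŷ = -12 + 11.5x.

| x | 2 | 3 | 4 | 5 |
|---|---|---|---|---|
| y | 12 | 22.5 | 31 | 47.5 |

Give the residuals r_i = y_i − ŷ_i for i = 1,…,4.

1, 0, -3, 2

x=2: ŷ = -12 + 11.5·2 = 11; r = 12 − 11 = 1
x=3: ŷ = -12 + 11.5·3 = 22.5; r = 22.5 − 22.5 = 0
x=4: ŷ = -12 + 11.5·4 = 34; r = 31 − 34 = -3
x=5: ŷ = -12 + 11.5·5 = 45.5; r = 47.5 − 45.5 = 2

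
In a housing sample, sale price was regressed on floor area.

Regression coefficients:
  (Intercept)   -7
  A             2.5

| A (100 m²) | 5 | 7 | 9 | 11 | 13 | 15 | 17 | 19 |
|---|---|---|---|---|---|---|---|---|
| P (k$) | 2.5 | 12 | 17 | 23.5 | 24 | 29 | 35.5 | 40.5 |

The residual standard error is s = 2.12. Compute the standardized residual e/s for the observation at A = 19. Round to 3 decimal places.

ŷ = -7 + 2.5·19 = 40.5
e = 40.5 − 40.5 = 0
e/s = 0 / 2.12 = 0.000

0.000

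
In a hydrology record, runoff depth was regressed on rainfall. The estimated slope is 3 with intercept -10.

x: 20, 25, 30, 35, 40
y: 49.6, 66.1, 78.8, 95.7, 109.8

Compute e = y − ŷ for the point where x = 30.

e = -1.2

ŷ = -10 + 3·30 = 80
e = 78.8 − 80 = -1.2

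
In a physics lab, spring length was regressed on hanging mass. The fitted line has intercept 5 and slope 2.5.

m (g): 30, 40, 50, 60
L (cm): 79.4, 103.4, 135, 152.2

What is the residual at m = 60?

r = -2.8

L̂ = 5 + 2.5·60 = 155
r = 152.2 − 155 = -2.8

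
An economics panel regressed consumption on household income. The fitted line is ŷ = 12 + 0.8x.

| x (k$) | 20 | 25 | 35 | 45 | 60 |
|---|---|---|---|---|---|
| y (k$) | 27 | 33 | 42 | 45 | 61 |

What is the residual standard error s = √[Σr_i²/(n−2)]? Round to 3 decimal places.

x=20: ŷ = 12 + 0.8·20 = 28; r = 27 − 28 = -1
x=25: ŷ = 12 + 0.8·25 = 32; r = 33 − 32 = 1
x=35: ŷ = 12 + 0.8·35 = 40; r = 42 − 40 = 2
x=45: ŷ = 12 + 0.8·45 = 48; r = 45 − 48 = -3
x=60: ŷ = 12 + 0.8·60 = 60; r = 61 − 60 = 1
SSE = 1 + 1 + 4 + 9 + 1 = 16
s = √(16/3) = √5.33333 ≈ 2.309

s = 2.309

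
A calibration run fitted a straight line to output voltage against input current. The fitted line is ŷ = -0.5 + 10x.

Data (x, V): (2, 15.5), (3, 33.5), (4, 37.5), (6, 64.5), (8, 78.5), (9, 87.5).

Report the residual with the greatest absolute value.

x=2: ŷ = -0.5 + 10·2 = 19.5; r = 15.5 − 19.5 = -4
x=3: ŷ = -0.5 + 10·3 = 29.5; r = 33.5 − 29.5 = 4
x=4: ŷ = -0.5 + 10·4 = 39.5; r = 37.5 − 39.5 = -2
x=6: ŷ = -0.5 + 10·6 = 59.5; r = 64.5 − 59.5 = 5
x=8: ŷ = -0.5 + 10·8 = 79.5; r = 78.5 − 79.5 = -1
x=9: ŷ = -0.5 + 10·9 = 89.5; r = 87.5 − 89.5 = -2
Largest |r| is 5 at x = 6, residual 5.

r = 5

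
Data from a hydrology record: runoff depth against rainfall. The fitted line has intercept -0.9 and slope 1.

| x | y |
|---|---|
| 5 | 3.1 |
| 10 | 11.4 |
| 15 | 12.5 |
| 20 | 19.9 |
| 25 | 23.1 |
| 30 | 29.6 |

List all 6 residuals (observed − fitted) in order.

-1, 2.3, -1.6, 0.8, -1, 0.5

x=5: ŷ = -0.9 + 5 = 4.1; e = 3.1 − 4.1 = -1
x=10: ŷ = -0.9 + 10 = 9.1; e = 11.4 − 9.1 = 2.3
x=15: ŷ = -0.9 + 15 = 14.1; e = 12.5 − 14.1 = -1.6
x=20: ŷ = -0.9 + 20 = 19.1; e = 19.9 − 19.1 = 0.8
x=25: ŷ = -0.9 + 25 = 24.1; e = 23.1 − 24.1 = -1
x=30: ŷ = -0.9 + 30 = 29.1; e = 29.6 − 29.1 = 0.5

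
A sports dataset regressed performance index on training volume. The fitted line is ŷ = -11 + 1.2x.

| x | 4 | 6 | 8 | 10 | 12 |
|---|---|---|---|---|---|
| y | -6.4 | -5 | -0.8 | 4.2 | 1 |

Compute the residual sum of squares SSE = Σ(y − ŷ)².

x=4: ŷ = -11 + 1.2·4 = -6.2; e = -6.4 − (-6.2) = -0.2
x=6: ŷ = -11 + 1.2·6 = -3.8; e = -5 − (-3.8) = -1.2
x=8: ŷ = -11 + 1.2·8 = -1.4; e = -0.8 − (-1.4) = 0.6
x=10: ŷ = -11 + 1.2·10 = 1; e = 4.2 − 1 = 3.2
x=12: ŷ = -11 + 1.2·12 = 3.4; e = 1 − 3.4 = -2.4
SSE = 0.04 + 1.44 + 0.36 + 10.24 + 5.76 = 17.84

SSE = 17.84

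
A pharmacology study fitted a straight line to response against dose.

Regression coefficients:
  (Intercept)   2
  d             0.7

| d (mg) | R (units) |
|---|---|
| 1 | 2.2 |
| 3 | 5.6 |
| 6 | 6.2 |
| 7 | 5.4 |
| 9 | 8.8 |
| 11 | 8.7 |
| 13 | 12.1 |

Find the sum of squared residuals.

d=1: ŷ = 2 + 0.7·1 = 2.7; e = 2.2 − 2.7 = -0.5
d=3: ŷ = 2 + 0.7·3 = 4.1; e = 5.6 − 4.1 = 1.5
d=6: ŷ = 2 + 0.7·6 = 6.2; e = 6.2 − 6.2 = 0
d=7: ŷ = 2 + 0.7·7 = 6.9; e = 5.4 − 6.9 = -1.5
d=9: ŷ = 2 + 0.7·9 = 8.3; e = 8.8 − 8.3 = 0.5
d=11: ŷ = 2 + 0.7·11 = 9.7; e = 8.7 − 9.7 = -1
d=13: ŷ = 2 + 0.7·13 = 11.1; e = 12.1 − 11.1 = 1
SSE = 0.25 + 2.25 + 0 + 2.25 + 0.25 + 1 + 1 = 7

SSE = 7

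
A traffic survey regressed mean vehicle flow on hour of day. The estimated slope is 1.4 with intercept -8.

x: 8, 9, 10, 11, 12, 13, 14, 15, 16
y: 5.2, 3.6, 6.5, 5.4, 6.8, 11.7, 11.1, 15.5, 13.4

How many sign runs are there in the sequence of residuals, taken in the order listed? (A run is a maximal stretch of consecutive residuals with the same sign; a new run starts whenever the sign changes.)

8 runs

x=8: ŷ = -8 + 1.4·8 = 3.2; e = 5.2 − 3.2 = 2
x=9: ŷ = -8 + 1.4·9 = 4.6; e = 3.6 − 4.6 = -1
x=10: ŷ = -8 + 1.4·10 = 6; e = 6.5 − 6 = 0.5
x=11: ŷ = -8 + 1.4·11 = 7.4; e = 5.4 − 7.4 = -2
x=12: ŷ = -8 + 1.4·12 = 8.8; e = 6.8 − 8.8 = -2
x=13: ŷ = -8 + 1.4·13 = 10.2; e = 11.7 − 10.2 = 1.5
x=14: ŷ = -8 + 1.4·14 = 11.6; e = 11.1 − 11.6 = -0.5
x=15: ŷ = -8 + 1.4·15 = 13; e = 15.5 − 13 = 2.5
x=16: ŷ = -8 + 1.4·16 = 14.4; e = 13.4 − 14.4 = -1
Signs: + − + − − + − + −
Runs: +×1, −×1, +×1, −×2, +×1, −×1, +×1, −×1 → 8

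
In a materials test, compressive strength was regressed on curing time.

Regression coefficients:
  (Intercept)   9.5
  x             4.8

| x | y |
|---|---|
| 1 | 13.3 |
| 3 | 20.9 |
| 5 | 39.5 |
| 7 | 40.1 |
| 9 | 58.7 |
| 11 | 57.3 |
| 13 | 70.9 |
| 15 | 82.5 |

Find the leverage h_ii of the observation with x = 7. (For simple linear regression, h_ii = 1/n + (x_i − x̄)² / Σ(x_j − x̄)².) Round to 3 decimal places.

x̄ = (1 + 3 + 5 + 7 + 9 + 11 + 13 + 15)/8 = 8
Σ(x − x̄)² = 49 + 25 + 9 + 1 + 1 + 9 + 25 + 49 = 168
h = 1/8 + (-1)²/168 = 0.125 + 0.00595238 = 0.131

h = 0.131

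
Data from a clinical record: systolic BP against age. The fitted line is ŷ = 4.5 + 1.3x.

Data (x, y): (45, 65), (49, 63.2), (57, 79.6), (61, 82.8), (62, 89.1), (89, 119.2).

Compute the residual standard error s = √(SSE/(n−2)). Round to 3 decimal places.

s = 3.464

x=45: ŷ = 4.5 + 1.3·45 = 63; e = 65 − 63 = 2
x=49: ŷ = 4.5 + 1.3·49 = 68.2; e = 63.2 − 68.2 = -5
x=57: ŷ = 4.5 + 1.3·57 = 78.6; e = 79.6 − 78.6 = 1
x=61: ŷ = 4.5 + 1.3·61 = 83.8; e = 82.8 − 83.8 = -1
x=62: ŷ = 4.5 + 1.3·62 = 85.1; e = 89.1 − 85.1 = 4
x=89: ŷ = 4.5 + 1.3·89 = 120.2; e = 119.2 − 120.2 = -1
SSE = 4 + 25 + 1 + 1 + 16 + 1 = 48
s = √(48/4) = √12 ≈ 3.464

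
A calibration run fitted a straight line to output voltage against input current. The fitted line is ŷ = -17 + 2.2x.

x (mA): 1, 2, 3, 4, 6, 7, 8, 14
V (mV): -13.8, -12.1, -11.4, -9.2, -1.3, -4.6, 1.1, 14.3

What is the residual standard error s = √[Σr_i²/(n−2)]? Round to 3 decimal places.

x=1: ŷ = -17 + 2.2·1 = -14.8; r = -13.8 − (-14.8) = 1
x=2: ŷ = -17 + 2.2·2 = -12.6; r = -12.1 − (-12.6) = 0.5
x=3: ŷ = -17 + 2.2·3 = -10.4; r = -11.4 − (-10.4) = -1
x=4: ŷ = -17 + 2.2·4 = -8.2; r = -9.2 − (-8.2) = -1
x=6: ŷ = -17 + 2.2·6 = -3.8; r = -1.3 − (-3.8) = 2.5
x=7: ŷ = -17 + 2.2·7 = -1.6; r = -4.6 − (-1.6) = -3
x=8: ŷ = -17 + 2.2·8 = 0.6; r = 1.1 − 0.6 = 0.5
x=14: ŷ = -17 + 2.2·14 = 13.8; r = 14.3 − 13.8 = 0.5
SSE = 1 + 0.25 + 1 + 1 + 6.25 + 9 + 0.25 + 0.25 = 19
s = √(19/6) = √3.16667 ≈ 1.780

s = 1.780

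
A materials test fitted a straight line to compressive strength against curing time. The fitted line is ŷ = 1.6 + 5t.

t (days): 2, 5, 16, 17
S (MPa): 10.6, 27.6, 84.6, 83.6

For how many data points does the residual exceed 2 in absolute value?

2

t=2: ŷ = 1.6 + 5·2 = 11.6; r = 10.6 − 11.6 = -1
t=5: ŷ = 1.6 + 5·5 = 26.6; r = 27.6 − 26.6 = 1
t=16: ŷ = 1.6 + 5·16 = 81.6; r = 84.6 − 81.6 = 3
t=17: ŷ = 1.6 + 5·17 = 86.6; r = 83.6 − 86.6 = -3
|r| > 2: t=16 (|r|=3), t=17 (|r|=3) → 2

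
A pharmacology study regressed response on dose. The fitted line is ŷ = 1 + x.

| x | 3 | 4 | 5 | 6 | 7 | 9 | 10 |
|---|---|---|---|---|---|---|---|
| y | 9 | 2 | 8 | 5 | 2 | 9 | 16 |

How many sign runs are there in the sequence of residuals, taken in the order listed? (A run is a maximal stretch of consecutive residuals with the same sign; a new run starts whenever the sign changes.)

x=3: ŷ = 1 + 3 = 4; e = 9 − 4 = 5
x=4: ŷ = 1 + 4 = 5; e = 2 − 5 = -3
x=5: ŷ = 1 + 5 = 6; e = 8 − 6 = 2
x=6: ŷ = 1 + 6 = 7; e = 5 − 7 = -2
x=7: ŷ = 1 + 7 = 8; e = 2 − 8 = -6
x=9: ŷ = 1 + 9 = 10; e = 9 − 10 = -1
x=10: ŷ = 1 + 10 = 11; e = 16 − 11 = 5
Signs: + − + − − − +
Runs: +×1, −×1, +×1, −×3, +×1 → 5

5 runs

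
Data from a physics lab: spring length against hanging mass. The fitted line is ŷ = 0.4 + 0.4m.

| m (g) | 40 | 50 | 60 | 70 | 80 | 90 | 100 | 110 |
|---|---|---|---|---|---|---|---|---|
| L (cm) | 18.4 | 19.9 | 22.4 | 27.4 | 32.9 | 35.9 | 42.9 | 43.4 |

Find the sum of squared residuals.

SSE = 17

m=40: ŷ = 0.4 + 0.4·40 = 16.4; r = 18.4 − 16.4 = 2
m=50: ŷ = 0.4 + 0.4·50 = 20.4; r = 19.9 − 20.4 = -0.5
m=60: ŷ = 0.4 + 0.4·60 = 24.4; r = 22.4 − 24.4 = -2
m=70: ŷ = 0.4 + 0.4·70 = 28.4; r = 27.4 − 28.4 = -1
m=80: ŷ = 0.4 + 0.4·80 = 32.4; r = 32.9 − 32.4 = 0.5
m=90: ŷ = 0.4 + 0.4·90 = 36.4; r = 35.9 − 36.4 = -0.5
m=100: ŷ = 0.4 + 0.4·100 = 40.4; r = 42.9 − 40.4 = 2.5
m=110: ŷ = 0.4 + 0.4·110 = 44.4; r = 43.4 − 44.4 = -1
SSE = 4 + 0.25 + 4 + 1 + 0.25 + 0.25 + 6.25 + 1 = 17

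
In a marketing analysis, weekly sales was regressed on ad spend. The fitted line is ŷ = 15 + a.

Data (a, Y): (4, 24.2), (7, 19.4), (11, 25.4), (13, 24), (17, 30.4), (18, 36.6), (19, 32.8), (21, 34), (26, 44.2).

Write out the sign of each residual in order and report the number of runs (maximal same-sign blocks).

a=4: ŷ = 15 + 4 = 19; r = 24.2 − 19 = 5.2
a=7: ŷ = 15 + 7 = 22; r = 19.4 − 22 = -2.6
a=11: ŷ = 15 + 11 = 26; r = 25.4 − 26 = -0.6
a=13: ŷ = 15 + 13 = 28; r = 24 − 28 = -4
a=17: ŷ = 15 + 17 = 32; r = 30.4 − 32 = -1.6
a=18: ŷ = 15 + 18 = 33; r = 36.6 − 33 = 3.6
a=19: ŷ = 15 + 19 = 34; r = 32.8 − 34 = -1.2
a=21: ŷ = 15 + 21 = 36; r = 34 − 36 = -2
a=26: ŷ = 15 + 26 = 41; r = 44.2 − 41 = 3.2
Signs: + − − − − + − − +
Runs: +×1, −×4, +×1, −×2, +×1 → 5

5 runs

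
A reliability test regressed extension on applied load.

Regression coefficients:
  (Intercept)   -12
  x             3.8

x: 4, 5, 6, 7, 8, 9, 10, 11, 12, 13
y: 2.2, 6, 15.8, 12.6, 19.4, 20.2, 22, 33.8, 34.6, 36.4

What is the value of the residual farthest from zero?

x=4: ŷ = -12 + 3.8·4 = 3.2; e = 2.2 − 3.2 = -1
x=5: ŷ = -12 + 3.8·5 = 7; e = 6 − 7 = -1
x=6: ŷ = -12 + 3.8·6 = 10.8; e = 15.8 − 10.8 = 5
x=7: ŷ = -12 + 3.8·7 = 14.6; e = 12.6 − 14.6 = -2
x=8: ŷ = -12 + 3.8·8 = 18.4; e = 19.4 − 18.4 = 1
x=9: ŷ = -12 + 3.8·9 = 22.2; e = 20.2 − 22.2 = -2
x=10: ŷ = -12 + 3.8·10 = 26; e = 22 − 26 = -4
x=11: ŷ = -12 + 3.8·11 = 29.8; e = 33.8 − 29.8 = 4
x=12: ŷ = -12 + 3.8·12 = 33.6; e = 34.6 − 33.6 = 1
x=13: ŷ = -12 + 3.8·13 = 37.4; e = 36.4 − 37.4 = -1
Largest |e| is 5 at x = 6, residual 5.

e = 5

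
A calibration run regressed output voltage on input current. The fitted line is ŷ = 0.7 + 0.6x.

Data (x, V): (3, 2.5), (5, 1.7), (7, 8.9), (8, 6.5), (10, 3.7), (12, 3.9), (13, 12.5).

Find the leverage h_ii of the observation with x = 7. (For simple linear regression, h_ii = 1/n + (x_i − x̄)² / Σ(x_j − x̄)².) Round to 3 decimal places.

x̄ = (3 + 5 + 7 + 8 + 10 + 12 + 13)/7 = 8.28571
Σ(x − x̄)² = 27.9388 + 10.7959 + 1.65306 + 0.0816327 + 2.93878 + 13.7959 + 22.2245 = 79.4286
h = 1/7 + (-1.28571)²/79.4286 = 0.142857 + 0.0208119 = 0.164

h = 0.164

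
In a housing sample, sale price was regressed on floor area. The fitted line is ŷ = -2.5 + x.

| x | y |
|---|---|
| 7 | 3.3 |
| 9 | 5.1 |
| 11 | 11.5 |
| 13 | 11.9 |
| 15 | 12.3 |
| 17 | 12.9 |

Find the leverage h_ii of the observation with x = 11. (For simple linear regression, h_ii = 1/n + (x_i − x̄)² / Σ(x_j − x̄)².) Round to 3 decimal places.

h = 0.181

x̄ = (7 + 9 + 11 + 13 + 15 + 17)/6 = 12
Σ(x − x̄)² = 25 + 9 + 1 + 1 + 9 + 25 = 70
h = 1/6 + (-1)²/70 = 0.166667 + 0.0142857 = 0.181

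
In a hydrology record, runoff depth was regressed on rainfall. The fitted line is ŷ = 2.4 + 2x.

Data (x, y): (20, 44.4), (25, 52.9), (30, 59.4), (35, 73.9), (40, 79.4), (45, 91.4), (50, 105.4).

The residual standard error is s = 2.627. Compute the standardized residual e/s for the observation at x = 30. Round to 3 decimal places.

-1.142

ŷ = 2.4 + 2·30 = 62.4
e = 59.4 − 62.4 = -3
e/s = -3 / 2.627 = -1.142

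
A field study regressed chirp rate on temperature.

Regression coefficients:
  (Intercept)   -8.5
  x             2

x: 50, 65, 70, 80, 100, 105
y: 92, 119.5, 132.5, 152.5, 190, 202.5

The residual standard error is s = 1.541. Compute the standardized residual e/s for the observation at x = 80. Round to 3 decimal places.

ŷ = -8.5 + 2·80 = 151.5
e = 152.5 − 151.5 = 1
e/s = 1 / 1.541 = 0.649

0.649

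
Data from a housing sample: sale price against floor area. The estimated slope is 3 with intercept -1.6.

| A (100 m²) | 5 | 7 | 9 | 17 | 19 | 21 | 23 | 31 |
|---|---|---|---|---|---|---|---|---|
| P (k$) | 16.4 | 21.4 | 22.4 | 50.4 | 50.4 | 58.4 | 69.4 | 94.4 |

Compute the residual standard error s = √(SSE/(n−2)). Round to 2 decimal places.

A=5: P̂ = -1.6 + 3·5 = 13.4; r = 16.4 − 13.4 = 3
A=7: P̂ = -1.6 + 3·7 = 19.4; r = 21.4 − 19.4 = 2
A=9: P̂ = -1.6 + 3·9 = 25.4; r = 22.4 − 25.4 = -3
A=17: P̂ = -1.6 + 3·17 = 49.4; r = 50.4 − 49.4 = 1
A=19: P̂ = -1.6 + 3·19 = 55.4; r = 50.4 − 55.4 = -5
A=21: P̂ = -1.6 + 3·21 = 61.4; r = 58.4 − 61.4 = -3
A=23: P̂ = -1.6 + 3·23 = 67.4; r = 69.4 − 67.4 = 2
A=31: P̂ = -1.6 + 3·31 = 91.4; r = 94.4 − 91.4 = 3
SSE = 9 + 4 + 9 + 1 + 25 + 9 + 4 + 9 = 70
s = √(70/6) = √11.6667 ≈ 3.42

s = 3.42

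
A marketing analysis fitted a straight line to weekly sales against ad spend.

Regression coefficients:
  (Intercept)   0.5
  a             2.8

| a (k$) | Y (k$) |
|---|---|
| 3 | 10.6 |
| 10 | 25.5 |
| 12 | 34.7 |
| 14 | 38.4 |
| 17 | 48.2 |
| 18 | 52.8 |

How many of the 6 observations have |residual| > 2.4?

1

a=3: Ŷ = 0.5 + 2.8·3 = 8.9; r = 10.6 − 8.9 = 1.7
a=10: Ŷ = 0.5 + 2.8·10 = 28.5; r = 25.5 − 28.5 = -3
a=12: Ŷ = 0.5 + 2.8·12 = 34.1; r = 34.7 − 34.1 = 0.6
a=14: Ŷ = 0.5 + 2.8·14 = 39.7; r = 38.4 − 39.7 = -1.3
a=17: Ŷ = 0.5 + 2.8·17 = 48.1; r = 48.2 − 48.1 = 0.1
a=18: Ŷ = 0.5 + 2.8·18 = 50.9; r = 52.8 − 50.9 = 1.9
|r| > 2.4: a=10 (|r|=3) → 1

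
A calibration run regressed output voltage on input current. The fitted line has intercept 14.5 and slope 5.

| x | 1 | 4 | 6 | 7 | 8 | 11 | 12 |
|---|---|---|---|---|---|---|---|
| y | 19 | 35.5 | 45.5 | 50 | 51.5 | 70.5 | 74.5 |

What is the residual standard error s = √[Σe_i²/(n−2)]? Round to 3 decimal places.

s = 1.581

x=1: ŷ = 14.5 + 5·1 = 19.5; e = 19 − 19.5 = -0.5
x=4: ŷ = 14.5 + 5·4 = 34.5; e = 35.5 − 34.5 = 1
x=6: ŷ = 14.5 + 5·6 = 44.5; e = 45.5 − 44.5 = 1
x=7: ŷ = 14.5 + 5·7 = 49.5; e = 50 − 49.5 = 0.5
x=8: ŷ = 14.5 + 5·8 = 54.5; e = 51.5 − 54.5 = -3
x=11: ŷ = 14.5 + 5·11 = 69.5; e = 70.5 − 69.5 = 1
x=12: ŷ = 14.5 + 5·12 = 74.5; e = 74.5 − 74.5 = 0
SSE = 0.25 + 1 + 1 + 0.25 + 9 + 1 + 0 = 12.5
s = √(12.5/5) = √2.5 ≈ 1.581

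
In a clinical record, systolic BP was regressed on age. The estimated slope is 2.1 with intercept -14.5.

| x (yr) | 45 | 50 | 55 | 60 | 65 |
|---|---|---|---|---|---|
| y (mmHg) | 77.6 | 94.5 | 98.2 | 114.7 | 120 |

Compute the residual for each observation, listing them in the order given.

x=45: ŷ = -14.5 + 2.1·45 = 80; e = 77.6 − 80 = -2.4
x=50: ŷ = -14.5 + 2.1·50 = 90.5; e = 94.5 − 90.5 = 4
x=55: ŷ = -14.5 + 2.1·55 = 101; e = 98.2 − 101 = -2.8
x=60: ŷ = -14.5 + 2.1·60 = 111.5; e = 114.7 − 111.5 = 3.2
x=65: ŷ = -14.5 + 2.1·65 = 122; e = 120 − 122 = -2

-2.4, 4, -2.8, 3.2, -2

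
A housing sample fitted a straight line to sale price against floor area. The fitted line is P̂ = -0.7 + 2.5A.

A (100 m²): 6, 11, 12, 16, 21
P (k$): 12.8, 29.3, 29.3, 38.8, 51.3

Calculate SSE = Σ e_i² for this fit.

SSE = 9

A=6: P̂ = -0.7 + 2.5·6 = 14.3; e = 12.8 − 14.3 = -1.5
A=11: P̂ = -0.7 + 2.5·11 = 26.8; e = 29.3 − 26.8 = 2.5
A=12: P̂ = -0.7 + 2.5·12 = 29.3; e = 29.3 − 29.3 = 0
A=16: P̂ = -0.7 + 2.5·16 = 39.3; e = 38.8 − 39.3 = -0.5
A=21: P̂ = -0.7 + 2.5·21 = 51.8; e = 51.3 − 51.8 = -0.5
SSE = 2.25 + 6.25 + 0 + 0.25 + 0.25 = 9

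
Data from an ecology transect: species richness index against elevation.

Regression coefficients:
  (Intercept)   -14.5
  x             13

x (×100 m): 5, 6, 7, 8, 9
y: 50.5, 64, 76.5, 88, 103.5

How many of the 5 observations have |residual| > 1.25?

1

x=5: ŷ = -14.5 + 13·5 = 50.5; r = 50.5 − 50.5 = 0
x=6: ŷ = -14.5 + 13·6 = 63.5; r = 64 − 63.5 = 0.5
x=7: ŷ = -14.5 + 13·7 = 76.5; r = 76.5 − 76.5 = 0
x=8: ŷ = -14.5 + 13·8 = 89.5; r = 88 − 89.5 = -1.5
x=9: ŷ = -14.5 + 13·9 = 102.5; r = 103.5 − 102.5 = 1
|r| > 1.25: x=8 (|r|=1.5) → 1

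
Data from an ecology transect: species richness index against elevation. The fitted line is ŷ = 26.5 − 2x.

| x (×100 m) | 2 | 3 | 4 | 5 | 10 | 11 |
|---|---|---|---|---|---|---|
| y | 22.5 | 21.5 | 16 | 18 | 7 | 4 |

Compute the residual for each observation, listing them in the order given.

0, 1, -2.5, 1.5, 0.5, -0.5

x=2: ŷ = 26.5 − 2·2 = 22.5; e = 22.5 − 22.5 = 0
x=3: ŷ = 26.5 − 2·3 = 20.5; e = 21.5 − 20.5 = 1
x=4: ŷ = 26.5 − 2·4 = 18.5; e = 16 − 18.5 = -2.5
x=5: ŷ = 26.5 − 2·5 = 16.5; e = 18 − 16.5 = 1.5
x=10: ŷ = 26.5 − 2·10 = 6.5; e = 7 − 6.5 = 0.5
x=11: ŷ = 26.5 − 2·11 = 4.5; e = 4 − 4.5 = -0.5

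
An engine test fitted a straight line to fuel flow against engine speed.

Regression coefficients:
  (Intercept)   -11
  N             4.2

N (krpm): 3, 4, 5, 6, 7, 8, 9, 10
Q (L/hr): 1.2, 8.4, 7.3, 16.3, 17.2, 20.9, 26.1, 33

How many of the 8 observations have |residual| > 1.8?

4

N=3: ŷ = -11 + 4.2·3 = 1.6; r = 1.2 − 1.6 = -0.4
N=4: ŷ = -11 + 4.2·4 = 5.8; r = 8.4 − 5.8 = 2.6
N=5: ŷ = -11 + 4.2·5 = 10; r = 7.3 − 10 = -2.7
N=6: ŷ = -11 + 4.2·6 = 14.2; r = 16.3 − 14.2 = 2.1
N=7: ŷ = -11 + 4.2·7 = 18.4; r = 17.2 − 18.4 = -1.2
N=8: ŷ = -11 + 4.2·8 = 22.6; r = 20.9 − 22.6 = -1.7
N=9: ŷ = -11 + 4.2·9 = 26.8; r = 26.1 − 26.8 = -0.7
N=10: ŷ = -11 + 4.2·10 = 31; r = 33 − 31 = 2
|r| > 1.8: N=4 (|r|=2.6), N=5 (|r|=2.7), N=6 (|r|=2.1), N=10 (|r|=2) → 4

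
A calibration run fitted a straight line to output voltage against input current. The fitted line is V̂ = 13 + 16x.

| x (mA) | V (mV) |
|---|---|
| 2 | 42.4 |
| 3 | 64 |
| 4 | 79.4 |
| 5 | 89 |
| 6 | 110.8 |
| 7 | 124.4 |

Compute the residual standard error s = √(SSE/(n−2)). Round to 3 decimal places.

s = 3.206

x=2: V̂ = 13 + 16·2 = 45; r = 42.4 − 45 = -2.6
x=3: V̂ = 13 + 16·3 = 61; r = 64 − 61 = 3
x=4: V̂ = 13 + 16·4 = 77; r = 79.4 − 77 = 2.4
x=5: V̂ = 13 + 16·5 = 93; r = 89 − 93 = -4
x=6: V̂ = 13 + 16·6 = 109; r = 110.8 − 109 = 1.8
x=7: V̂ = 13 + 16·7 = 125; r = 124.4 − 125 = -0.6
SSE = 6.76 + 9 + 5.76 + 16 + 3.24 + 0.36 = 41.12
s = √(41.12/4) = √10.28 ≈ 3.206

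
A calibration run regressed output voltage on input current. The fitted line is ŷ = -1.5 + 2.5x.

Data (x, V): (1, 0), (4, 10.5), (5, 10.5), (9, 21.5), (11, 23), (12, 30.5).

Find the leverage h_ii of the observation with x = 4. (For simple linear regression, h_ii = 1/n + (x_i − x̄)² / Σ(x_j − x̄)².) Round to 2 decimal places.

x̄ = (1 + 4 + 5 + 9 + 11 + 12)/6 = 7
Σ(x − x̄)² = 36 + 9 + 4 + 4 + 16 + 25 = 94
h = 1/6 + (-3)²/94 = 0.166667 + 0.0957447 = 0.26

h = 0.26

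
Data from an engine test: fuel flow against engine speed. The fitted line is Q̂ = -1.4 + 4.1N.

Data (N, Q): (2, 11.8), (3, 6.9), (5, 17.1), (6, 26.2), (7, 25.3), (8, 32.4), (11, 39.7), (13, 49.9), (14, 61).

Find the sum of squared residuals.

SSE = 104

N=2: Q̂ = -1.4 + 4.1·2 = 6.8; e = 11.8 − 6.8 = 5
N=3: Q̂ = -1.4 + 4.1·3 = 10.9; e = 6.9 − 10.9 = -4
N=5: Q̂ = -1.4 + 4.1·5 = 19.1; e = 17.1 − 19.1 = -2
N=6: Q̂ = -1.4 + 4.1·6 = 23.2; e = 26.2 − 23.2 = 3
N=7: Q̂ = -1.4 + 4.1·7 = 27.3; e = 25.3 − 27.3 = -2
N=8: Q̂ = -1.4 + 4.1·8 = 31.4; e = 32.4 − 31.4 = 1
N=11: Q̂ = -1.4 + 4.1·11 = 43.7; e = 39.7 − 43.7 = -4
N=13: Q̂ = -1.4 + 4.1·13 = 51.9; e = 49.9 − 51.9 = -2
N=14: Q̂ = -1.4 + 4.1·14 = 56; e = 61 − 56 = 5
SSE = 25 + 16 + 4 + 9 + 4 + 1 + 16 + 4 + 25 = 104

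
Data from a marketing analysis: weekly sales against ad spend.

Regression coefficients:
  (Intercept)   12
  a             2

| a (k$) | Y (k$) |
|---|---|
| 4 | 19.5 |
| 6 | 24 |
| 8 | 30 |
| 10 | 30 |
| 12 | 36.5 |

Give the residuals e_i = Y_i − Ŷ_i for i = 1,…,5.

-0.5, 0, 2, -2, 0.5

a=4: Ŷ = 12 + 2·4 = 20; e = 19.5 − 20 = -0.5
a=6: Ŷ = 12 + 2·6 = 24; e = 24 − 24 = 0
a=8: Ŷ = 12 + 2·8 = 28; e = 30 − 28 = 2
a=10: Ŷ = 12 + 2·10 = 32; e = 30 − 32 = -2
a=12: Ŷ = 12 + 2·12 = 36; e = 36.5 − 36 = 0.5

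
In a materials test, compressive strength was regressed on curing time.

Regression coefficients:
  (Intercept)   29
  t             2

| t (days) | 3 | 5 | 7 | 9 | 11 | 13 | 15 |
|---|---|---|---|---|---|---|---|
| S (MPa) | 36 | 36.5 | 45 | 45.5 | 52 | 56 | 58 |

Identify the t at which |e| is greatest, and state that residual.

t=3: Ŝ = 29 + 2·3 = 35; e = 36 − 35 = 1
t=5: Ŝ = 29 + 2·5 = 39; e = 36.5 − 39 = -2.5
t=7: Ŝ = 29 + 2·7 = 43; e = 45 − 43 = 2
t=9: Ŝ = 29 + 2·9 = 47; e = 45.5 − 47 = -1.5
t=11: Ŝ = 29 + 2·11 = 51; e = 52 − 51 = 1
t=13: Ŝ = 29 + 2·13 = 55; e = 56 − 55 = 1
t=15: Ŝ = 29 + 2·15 = 59; e = 58 − 59 = -1
Largest |e| is 2.5 at t = 5, residual -2.5.

t = 5, e = -2.5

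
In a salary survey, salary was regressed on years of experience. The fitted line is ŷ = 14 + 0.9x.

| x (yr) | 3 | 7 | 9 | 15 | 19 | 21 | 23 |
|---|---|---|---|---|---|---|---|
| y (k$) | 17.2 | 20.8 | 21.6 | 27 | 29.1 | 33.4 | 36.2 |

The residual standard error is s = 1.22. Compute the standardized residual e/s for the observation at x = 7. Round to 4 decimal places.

0.4098

ŷ = 14 + 0.9·7 = 20.3
e = 20.8 − 20.3 = 0.5
e/s = 0.5 / 1.22 = 0.4098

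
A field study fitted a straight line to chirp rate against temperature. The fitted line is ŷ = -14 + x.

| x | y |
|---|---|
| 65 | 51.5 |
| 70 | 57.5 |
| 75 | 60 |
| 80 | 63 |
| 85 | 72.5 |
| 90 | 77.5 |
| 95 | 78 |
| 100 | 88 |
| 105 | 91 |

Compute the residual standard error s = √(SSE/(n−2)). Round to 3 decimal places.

s = 2.070

x=65: ŷ = -14 + 65 = 51; r = 51.5 − 51 = 0.5
x=70: ŷ = -14 + 70 = 56; r = 57.5 − 56 = 1.5
x=75: ŷ = -14 + 75 = 61; r = 60 − 61 = -1
x=80: ŷ = -14 + 80 = 66; r = 63 − 66 = -3
x=85: ŷ = -14 + 85 = 71; r = 72.5 − 71 = 1.5
x=90: ŷ = -14 + 90 = 76; r = 77.5 − 76 = 1.5
x=95: ŷ = -14 + 95 = 81; r = 78 − 81 = -3
x=100: ŷ = -14 + 100 = 86; r = 88 − 86 = 2
x=105: ŷ = -14 + 105 = 91; r = 91 − 91 = 0
SSE = 0.25 + 2.25 + 1 + 9 + 2.25 + 2.25 + 9 + 4 + 0 = 30
s = √(30/7) = √4.28571 ≈ 2.070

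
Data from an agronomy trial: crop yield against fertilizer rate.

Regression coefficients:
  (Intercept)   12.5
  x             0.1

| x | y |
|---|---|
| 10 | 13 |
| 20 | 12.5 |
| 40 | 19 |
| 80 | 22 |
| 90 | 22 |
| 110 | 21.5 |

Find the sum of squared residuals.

SSE = 17

x=10: ŷ = 12.5 + 0.1·10 = 13.5; r = 13 − 13.5 = -0.5
x=20: ŷ = 12.5 + 0.1·20 = 14.5; r = 12.5 − 14.5 = -2
x=40: ŷ = 12.5 + 0.1·40 = 16.5; r = 19 − 16.5 = 2.5
x=80: ŷ = 12.5 + 0.1·80 = 20.5; r = 22 − 20.5 = 1.5
x=90: ŷ = 12.5 + 0.1·90 = 21.5; r = 22 − 21.5 = 0.5
x=110: ŷ = 12.5 + 0.1·110 = 23.5; r = 21.5 − 23.5 = -2
SSE = 0.25 + 4 + 6.25 + 2.25 + 0.25 + 4 = 17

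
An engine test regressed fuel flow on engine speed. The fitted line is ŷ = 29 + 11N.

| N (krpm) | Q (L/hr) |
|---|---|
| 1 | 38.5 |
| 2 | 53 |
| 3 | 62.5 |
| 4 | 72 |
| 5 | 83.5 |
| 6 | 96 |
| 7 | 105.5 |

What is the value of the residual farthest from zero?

r = 2

N=1: ŷ = 29 + 11·1 = 40; r = 38.5 − 40 = -1.5
N=2: ŷ = 29 + 11·2 = 51; r = 53 − 51 = 2
N=3: ŷ = 29 + 11·3 = 62; r = 62.5 − 62 = 0.5
N=4: ŷ = 29 + 11·4 = 73; r = 72 − 73 = -1
N=5: ŷ = 29 + 11·5 = 84; r = 83.5 − 84 = -0.5
N=6: ŷ = 29 + 11·6 = 95; r = 96 − 95 = 1
N=7: ŷ = 29 + 11·7 = 106; r = 105.5 − 106 = -0.5
Largest |r| is 2 at N = 2, residual 2.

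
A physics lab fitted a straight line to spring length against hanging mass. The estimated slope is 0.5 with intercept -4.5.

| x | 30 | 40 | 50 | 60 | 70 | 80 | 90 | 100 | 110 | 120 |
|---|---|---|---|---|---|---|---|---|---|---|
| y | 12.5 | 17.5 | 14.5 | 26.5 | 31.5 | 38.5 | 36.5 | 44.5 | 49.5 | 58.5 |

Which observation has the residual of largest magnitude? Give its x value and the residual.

x = 50, e = -6

x=30: ŷ = -4.5 + 0.5·30 = 10.5; e = 12.5 − 10.5 = 2
x=40: ŷ = -4.5 + 0.5·40 = 15.5; e = 17.5 − 15.5 = 2
x=50: ŷ = -4.5 + 0.5·50 = 20.5; e = 14.5 − 20.5 = -6
x=60: ŷ = -4.5 + 0.5·60 = 25.5; e = 26.5 − 25.5 = 1
x=70: ŷ = -4.5 + 0.5·70 = 30.5; e = 31.5 − 30.5 = 1
x=80: ŷ = -4.5 + 0.5·80 = 35.5; e = 38.5 − 35.5 = 3
x=90: ŷ = -4.5 + 0.5·90 = 40.5; e = 36.5 − 40.5 = -4
x=100: ŷ = -4.5 + 0.5·100 = 45.5; e = 44.5 − 45.5 = -1
x=110: ŷ = -4.5 + 0.5·110 = 50.5; e = 49.5 − 50.5 = -1
x=120: ŷ = -4.5 + 0.5·120 = 55.5; e = 58.5 − 55.5 = 3
Largest |e| is 6 at x = 50, residual -6.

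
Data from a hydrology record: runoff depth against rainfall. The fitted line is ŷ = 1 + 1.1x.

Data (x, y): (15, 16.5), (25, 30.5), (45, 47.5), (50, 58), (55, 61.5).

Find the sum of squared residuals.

SSE = 18

x=15: ŷ = 1 + 1.1·15 = 17.5; e = 16.5 − 17.5 = -1
x=25: ŷ = 1 + 1.1·25 = 28.5; e = 30.5 − 28.5 = 2
x=45: ŷ = 1 + 1.1·45 = 50.5; e = 47.5 − 50.5 = -3
x=50: ŷ = 1 + 1.1·50 = 56; e = 58 − 56 = 2
x=55: ŷ = 1 + 1.1·55 = 61.5; e = 61.5 − 61.5 = 0
SSE = 1 + 4 + 9 + 4 + 0 = 18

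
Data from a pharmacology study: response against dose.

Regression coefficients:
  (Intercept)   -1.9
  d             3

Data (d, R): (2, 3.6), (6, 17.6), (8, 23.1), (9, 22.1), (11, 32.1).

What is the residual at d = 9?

e = -3

R̂ = -1.9 + 3·9 = 25.1
e = 22.1 − 25.1 = -3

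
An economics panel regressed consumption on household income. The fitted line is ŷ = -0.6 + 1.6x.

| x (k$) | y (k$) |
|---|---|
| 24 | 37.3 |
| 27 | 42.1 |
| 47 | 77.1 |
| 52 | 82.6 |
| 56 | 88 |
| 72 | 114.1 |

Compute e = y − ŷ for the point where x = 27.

ŷ = -0.6 + 1.6·27 = 42.6
e = 42.1 − 42.6 = -0.5

e = -0.5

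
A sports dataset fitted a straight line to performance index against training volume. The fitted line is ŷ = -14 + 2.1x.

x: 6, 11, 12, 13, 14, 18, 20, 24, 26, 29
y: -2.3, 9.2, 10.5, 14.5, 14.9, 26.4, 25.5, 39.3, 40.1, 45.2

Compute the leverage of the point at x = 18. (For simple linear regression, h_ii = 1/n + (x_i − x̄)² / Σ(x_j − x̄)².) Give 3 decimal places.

h = 0.101

x̄ = (6 + 11 + 12 + 13 + 14 + 18 + 20 + 24 + 26 + 29)/10 = 17.3
Σ(x − x̄)² = 127.69 + 39.69 + 28.09 + 18.49 + 10.89 + 0.49 + 7.29 + 44.89 + 75.69 + 136.89 = 490.1
h = 1/10 + (0.7)²/490.1 = 0.1 + 0.000999796 = 0.101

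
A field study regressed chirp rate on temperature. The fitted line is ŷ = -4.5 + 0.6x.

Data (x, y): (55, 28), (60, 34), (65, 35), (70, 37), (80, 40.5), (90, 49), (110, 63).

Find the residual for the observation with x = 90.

r = -0.5

ŷ = -4.5 + 0.6·90 = 49.5
r = 49 − 49.5 = -0.5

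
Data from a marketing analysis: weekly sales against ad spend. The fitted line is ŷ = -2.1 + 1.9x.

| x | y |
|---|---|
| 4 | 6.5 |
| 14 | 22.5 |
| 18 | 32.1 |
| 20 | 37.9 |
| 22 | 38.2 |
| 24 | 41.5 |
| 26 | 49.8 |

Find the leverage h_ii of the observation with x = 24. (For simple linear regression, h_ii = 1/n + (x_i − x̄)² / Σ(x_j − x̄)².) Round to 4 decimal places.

h = 0.2414

x̄ = (4 + 14 + 18 + 20 + 22 + 24 + 26)/7 = 18.2857
Σ(x − x̄)² = 204.082 + 18.3673 + 0.0816327 + 2.93878 + 13.7959 + 32.6531 + 59.5102 = 331.429
h = 1/7 + (5.71429)²/331.429 = 0.142857 + 0.0985222 = 0.2414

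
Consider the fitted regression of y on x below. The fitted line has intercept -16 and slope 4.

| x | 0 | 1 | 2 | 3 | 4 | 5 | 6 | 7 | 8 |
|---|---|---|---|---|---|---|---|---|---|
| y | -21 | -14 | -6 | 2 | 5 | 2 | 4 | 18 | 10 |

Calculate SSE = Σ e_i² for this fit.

SSE = 186

x=0: ŷ = -16 + 4·0 = -16; e = -21 − (-16) = -5
x=1: ŷ = -16 + 4·1 = -12; e = -14 − (-12) = -2
x=2: ŷ = -16 + 4·2 = -8; e = -6 − (-8) = 2
x=3: ŷ = -16 + 4·3 = -4; e = 2 − (-4) = 6
x=4: ŷ = -16 + 4·4 = 0; e = 5 − 0 = 5
x=5: ŷ = -16 + 4·5 = 4; e = 2 − 4 = -2
x=6: ŷ = -16 + 4·6 = 8; e = 4 − 8 = -4
x=7: ŷ = -16 + 4·7 = 12; e = 18 − 12 = 6
x=8: ŷ = -16 + 4·8 = 16; e = 10 − 16 = -6
SSE = 25 + 4 + 4 + 36 + 25 + 4 + 16 + 36 + 36 = 186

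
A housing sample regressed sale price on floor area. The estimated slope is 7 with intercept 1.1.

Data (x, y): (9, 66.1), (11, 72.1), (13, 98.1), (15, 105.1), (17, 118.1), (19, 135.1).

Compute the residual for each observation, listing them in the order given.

x=9: ŷ = 1.1 + 7·9 = 64.1; e = 66.1 − 64.1 = 2
x=11: ŷ = 1.1 + 7·11 = 78.1; e = 72.1 − 78.1 = -6
x=13: ŷ = 1.1 + 7·13 = 92.1; e = 98.1 − 92.1 = 6
x=15: ŷ = 1.1 + 7·15 = 106.1; e = 105.1 − 106.1 = -1
x=17: ŷ = 1.1 + 7·17 = 120.1; e = 118.1 − 120.1 = -2
x=19: ŷ = 1.1 + 7·19 = 134.1; e = 135.1 − 134.1 = 1

2, -6, 6, -1, -2, 1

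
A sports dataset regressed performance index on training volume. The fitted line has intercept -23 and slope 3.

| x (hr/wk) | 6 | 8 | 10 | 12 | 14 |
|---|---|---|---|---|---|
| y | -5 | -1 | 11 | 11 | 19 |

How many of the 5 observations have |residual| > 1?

x=6: ŷ = -23 + 3·6 = -5; r = -5 − (-5) = 0
x=8: ŷ = -23 + 3·8 = 1; r = -1 − 1 = -2
x=10: ŷ = -23 + 3·10 = 7; r = 11 − 7 = 4
x=12: ŷ = -23 + 3·12 = 13; r = 11 − 13 = -2
x=14: ŷ = -23 + 3·14 = 19; r = 19 − 19 = 0
|r| > 1: x=8 (|r|=2), x=10 (|r|=4), x=12 (|r|=2) → 3

3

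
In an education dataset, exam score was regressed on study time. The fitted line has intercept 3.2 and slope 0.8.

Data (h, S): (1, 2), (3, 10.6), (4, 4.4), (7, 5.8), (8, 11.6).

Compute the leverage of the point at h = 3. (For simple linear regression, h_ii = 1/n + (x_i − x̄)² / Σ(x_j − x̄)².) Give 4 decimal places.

h̄ = (1 + 3 + 4 + 7 + 8)/5 = 4.6
Σ(h − h̄)² = 12.96 + 2.56 + 0.36 + 5.76 + 11.56 = 33.2
h = 1/5 + (-1.6)²/33.2 = 0.2 + 0.0771084 = 0.2771

h = 0.2771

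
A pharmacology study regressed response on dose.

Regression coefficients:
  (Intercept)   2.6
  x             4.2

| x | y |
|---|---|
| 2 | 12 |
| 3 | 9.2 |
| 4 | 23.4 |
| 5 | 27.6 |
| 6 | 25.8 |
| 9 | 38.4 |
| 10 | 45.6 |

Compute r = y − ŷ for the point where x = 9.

r = -2

ŷ = 2.6 + 4.2·9 = 40.4
r = 38.4 − 40.4 = -2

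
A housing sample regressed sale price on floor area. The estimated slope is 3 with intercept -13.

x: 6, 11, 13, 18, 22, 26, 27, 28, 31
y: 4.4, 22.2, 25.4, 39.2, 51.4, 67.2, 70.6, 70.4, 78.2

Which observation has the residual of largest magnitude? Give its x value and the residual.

x = 27, e = 2.6

x=6: ŷ = -13 + 3·6 = 5; e = 4.4 − 5 = -0.6
x=11: ŷ = -13 + 3·11 = 20; e = 22.2 − 20 = 2.2
x=13: ŷ = -13 + 3·13 = 26; e = 25.4 − 26 = -0.6
x=18: ŷ = -13 + 3·18 = 41; e = 39.2 − 41 = -1.8
x=22: ŷ = -13 + 3·22 = 53; e = 51.4 − 53 = -1.6
x=26: ŷ = -13 + 3·26 = 65; e = 67.2 − 65 = 2.2
x=27: ŷ = -13 + 3·27 = 68; e = 70.6 − 68 = 2.6
x=28: ŷ = -13 + 3·28 = 71; e = 70.4 − 71 = -0.6
x=31: ŷ = -13 + 3·31 = 80; e = 78.2 − 80 = -1.8
Largest |e| is 2.6 at x = 27, residual 2.6.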